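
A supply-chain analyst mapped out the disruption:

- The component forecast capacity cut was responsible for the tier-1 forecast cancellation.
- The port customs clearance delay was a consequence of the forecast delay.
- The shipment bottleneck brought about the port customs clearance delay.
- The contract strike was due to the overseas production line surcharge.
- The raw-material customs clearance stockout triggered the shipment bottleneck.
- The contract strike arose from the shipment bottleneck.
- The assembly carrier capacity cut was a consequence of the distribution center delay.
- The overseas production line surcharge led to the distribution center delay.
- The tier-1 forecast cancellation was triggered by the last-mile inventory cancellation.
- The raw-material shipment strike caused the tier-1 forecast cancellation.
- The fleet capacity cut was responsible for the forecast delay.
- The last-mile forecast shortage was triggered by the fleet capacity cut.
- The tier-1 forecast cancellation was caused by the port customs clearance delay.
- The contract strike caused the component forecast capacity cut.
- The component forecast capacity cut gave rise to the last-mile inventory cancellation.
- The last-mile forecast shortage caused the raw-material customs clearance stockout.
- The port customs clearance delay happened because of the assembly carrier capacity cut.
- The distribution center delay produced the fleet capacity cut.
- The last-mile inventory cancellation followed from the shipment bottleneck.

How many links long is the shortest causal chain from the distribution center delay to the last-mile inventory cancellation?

5

Shortest chain: the distribution center delay → the fleet capacity cut → the last-mile forecast shortage → the raw-material customs clearance stockout → the shipment bottleneck → the last-mile inventory cancellation.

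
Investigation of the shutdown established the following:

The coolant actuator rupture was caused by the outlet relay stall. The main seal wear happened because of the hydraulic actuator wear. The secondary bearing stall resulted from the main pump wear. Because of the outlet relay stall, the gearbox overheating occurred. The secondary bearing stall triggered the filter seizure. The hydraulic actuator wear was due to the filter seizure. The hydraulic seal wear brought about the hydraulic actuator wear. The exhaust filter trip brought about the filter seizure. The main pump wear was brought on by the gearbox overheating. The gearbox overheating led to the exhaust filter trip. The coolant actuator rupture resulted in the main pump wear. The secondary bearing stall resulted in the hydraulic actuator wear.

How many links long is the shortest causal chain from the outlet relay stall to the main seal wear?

5

Shortest chain: the outlet relay stall → the coolant actuator rupture → the main pump wear → the secondary bearing stall → the hydraulic actuator wear → the main seal wear.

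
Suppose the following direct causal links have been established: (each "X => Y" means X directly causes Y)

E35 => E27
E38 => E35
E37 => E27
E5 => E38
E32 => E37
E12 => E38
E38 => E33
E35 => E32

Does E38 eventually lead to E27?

Yes

There is a causal chain: E38 → E35 → E27.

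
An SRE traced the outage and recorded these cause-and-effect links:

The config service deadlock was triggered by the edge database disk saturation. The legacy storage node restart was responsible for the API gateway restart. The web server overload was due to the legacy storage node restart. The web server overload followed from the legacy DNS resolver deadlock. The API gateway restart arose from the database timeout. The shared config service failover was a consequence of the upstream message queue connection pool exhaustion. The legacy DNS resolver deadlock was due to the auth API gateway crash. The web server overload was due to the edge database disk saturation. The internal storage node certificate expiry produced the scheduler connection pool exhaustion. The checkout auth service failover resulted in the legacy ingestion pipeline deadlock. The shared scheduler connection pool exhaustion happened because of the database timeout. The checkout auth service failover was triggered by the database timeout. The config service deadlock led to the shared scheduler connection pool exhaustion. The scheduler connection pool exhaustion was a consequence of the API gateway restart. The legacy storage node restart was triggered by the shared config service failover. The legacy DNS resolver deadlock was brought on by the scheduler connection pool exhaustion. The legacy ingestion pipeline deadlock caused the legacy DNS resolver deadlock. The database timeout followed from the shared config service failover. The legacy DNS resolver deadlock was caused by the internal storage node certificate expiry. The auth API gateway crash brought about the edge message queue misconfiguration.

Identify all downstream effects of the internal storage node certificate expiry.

Direct effects: the scheduler connection pool exhaustion, the legacy DNS resolver deadlock.
2 steps out: the web server overload.
Not reachable from it: the edge database disk saturation, the upstream message queue connection pool exhaustion, the config service deadlock, the shared config service failover, the database timeout, the shared scheduler connection pool exhaustion, the legacy storage node restart, the auth API gateway crash, the API gateway restart, the edge message queue misconfiguration, the checkout auth service failover, the legacy ingestion pipeline deadlock.

the legacy DNS resolver deadlock, the scheduler connection pool exhaustion, the web server overload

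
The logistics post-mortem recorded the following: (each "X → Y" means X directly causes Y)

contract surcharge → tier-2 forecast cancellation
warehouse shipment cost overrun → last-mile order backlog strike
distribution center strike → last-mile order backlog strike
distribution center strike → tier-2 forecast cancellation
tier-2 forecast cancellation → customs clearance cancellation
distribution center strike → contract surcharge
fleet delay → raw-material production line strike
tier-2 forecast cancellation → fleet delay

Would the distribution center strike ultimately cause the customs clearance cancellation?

Yes

There is a causal chain: the distribution center strike → the tier-2 forecast cancellation → the customs clearance cancellation.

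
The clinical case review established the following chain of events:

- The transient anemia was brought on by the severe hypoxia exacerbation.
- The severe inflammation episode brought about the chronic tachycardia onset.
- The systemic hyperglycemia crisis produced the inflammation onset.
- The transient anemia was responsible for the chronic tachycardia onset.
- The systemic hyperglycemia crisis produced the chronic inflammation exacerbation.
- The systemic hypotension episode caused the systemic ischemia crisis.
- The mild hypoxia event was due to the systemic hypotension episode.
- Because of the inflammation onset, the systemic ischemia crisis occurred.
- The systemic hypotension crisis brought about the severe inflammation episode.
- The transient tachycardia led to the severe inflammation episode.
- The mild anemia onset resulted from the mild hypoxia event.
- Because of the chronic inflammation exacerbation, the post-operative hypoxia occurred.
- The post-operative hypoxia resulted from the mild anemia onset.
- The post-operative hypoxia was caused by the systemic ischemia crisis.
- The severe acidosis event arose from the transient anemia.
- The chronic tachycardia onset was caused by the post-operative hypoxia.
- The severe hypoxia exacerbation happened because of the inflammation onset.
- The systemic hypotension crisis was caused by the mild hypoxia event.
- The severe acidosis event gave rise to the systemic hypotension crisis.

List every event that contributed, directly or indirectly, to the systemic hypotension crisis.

the inflammation onset, the mild hypoxia event, the severe acidosis event, the severe hypoxia exacerbation, the systemic hyperglycemia crisis, the systemic hypotension episode, the transient anemia

Immediate causes of the systemic hypotension crisis: the mild hypoxia event, the severe acidosis event.
Further upstream: the systemic hypotension episode, the systemic hyperglycemia crisis, the inflammation onset, the severe hypoxia exacerbation, the transient anemia.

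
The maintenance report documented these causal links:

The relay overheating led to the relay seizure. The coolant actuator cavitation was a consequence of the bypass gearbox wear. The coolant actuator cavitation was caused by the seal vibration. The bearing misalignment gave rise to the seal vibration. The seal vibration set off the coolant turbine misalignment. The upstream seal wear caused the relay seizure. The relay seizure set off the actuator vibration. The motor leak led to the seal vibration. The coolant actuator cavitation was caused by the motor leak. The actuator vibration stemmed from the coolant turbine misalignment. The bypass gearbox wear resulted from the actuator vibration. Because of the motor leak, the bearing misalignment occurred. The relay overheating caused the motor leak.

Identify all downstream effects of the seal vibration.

the actuator vibration, the bypass gearbox wear, the coolant actuator cavitation, the coolant turbine misalignment

Direct effects: the coolant turbine misalignment, the coolant actuator cavitation.
2 steps out: the actuator vibration.
3 steps out: the bypass gearbox wear.
Not reachable from it: the relay overheating, the motor leak, the bearing misalignment, the relay seizure, the upstream seal wear.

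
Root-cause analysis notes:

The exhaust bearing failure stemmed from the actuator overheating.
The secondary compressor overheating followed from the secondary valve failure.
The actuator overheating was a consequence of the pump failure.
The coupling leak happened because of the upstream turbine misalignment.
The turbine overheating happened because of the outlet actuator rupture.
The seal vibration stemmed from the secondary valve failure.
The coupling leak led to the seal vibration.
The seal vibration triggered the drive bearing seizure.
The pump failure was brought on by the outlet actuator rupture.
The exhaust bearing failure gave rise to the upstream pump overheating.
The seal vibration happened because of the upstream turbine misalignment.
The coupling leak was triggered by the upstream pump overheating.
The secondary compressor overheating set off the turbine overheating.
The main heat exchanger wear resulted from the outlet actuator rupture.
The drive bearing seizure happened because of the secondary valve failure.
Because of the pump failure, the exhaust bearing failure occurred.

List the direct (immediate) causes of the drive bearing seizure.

the seal vibration, the secondary valve failure

Upstream contributors include the outlet actuator rupture, the pump failure, the upstream turbine misalignment, the actuator overheating, the exhaust bearing failure, the upstream pump overheating, the coupling leak, but only the seal vibration, the secondary valve failure feed directly into the drive bearing seizure.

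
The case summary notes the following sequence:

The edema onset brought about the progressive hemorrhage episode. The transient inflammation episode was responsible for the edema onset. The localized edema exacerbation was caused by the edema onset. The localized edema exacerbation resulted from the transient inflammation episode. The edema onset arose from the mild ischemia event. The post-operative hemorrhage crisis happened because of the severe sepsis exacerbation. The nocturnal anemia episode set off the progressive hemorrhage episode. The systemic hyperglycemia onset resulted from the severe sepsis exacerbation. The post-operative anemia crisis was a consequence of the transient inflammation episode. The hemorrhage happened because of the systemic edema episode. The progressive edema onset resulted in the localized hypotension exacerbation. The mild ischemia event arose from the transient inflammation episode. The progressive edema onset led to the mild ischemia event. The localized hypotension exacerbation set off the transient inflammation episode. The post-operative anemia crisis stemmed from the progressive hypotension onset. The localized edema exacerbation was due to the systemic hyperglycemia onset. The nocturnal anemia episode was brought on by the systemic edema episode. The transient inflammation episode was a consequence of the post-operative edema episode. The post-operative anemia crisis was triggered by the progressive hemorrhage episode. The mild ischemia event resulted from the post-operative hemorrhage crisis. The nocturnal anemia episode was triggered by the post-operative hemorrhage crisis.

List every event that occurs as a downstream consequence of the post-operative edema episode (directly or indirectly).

Direct effects: the transient inflammation episode.
2 steps out: the mild ischemia event, the edema onset, the post-operative anemia crisis, the localized edema exacerbation.
3 steps out: the progressive hemorrhage episode.
Not reachable from it: the systemic edema episode, the severe sepsis exacerbation, the hemorrhage, the systemic hyperglycemia onset, the progressive edema onset, the localized hypotension exacerbation, the post-operative hemorrhage crisis, the nocturnal anemia episode, the progressive hypotension onset.

the edema onset, the localized edema exacerbation, the mild ischemia event, the post-operative anemia crisis, the progressive hemorrhage episode, the transient inflammation episode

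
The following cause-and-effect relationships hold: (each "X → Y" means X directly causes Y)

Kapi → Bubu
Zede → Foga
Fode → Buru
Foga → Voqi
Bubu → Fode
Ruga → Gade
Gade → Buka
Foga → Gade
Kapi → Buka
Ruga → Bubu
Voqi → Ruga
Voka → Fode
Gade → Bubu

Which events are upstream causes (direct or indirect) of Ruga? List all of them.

Foga, Voqi, Zede

Immediate cause of Ruga: Voqi.
Further upstream: Zede, Foga.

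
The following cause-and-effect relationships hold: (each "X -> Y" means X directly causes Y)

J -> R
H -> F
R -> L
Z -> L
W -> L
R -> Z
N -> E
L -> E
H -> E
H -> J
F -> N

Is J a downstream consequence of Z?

Z leads to L, E; J is not among them.

No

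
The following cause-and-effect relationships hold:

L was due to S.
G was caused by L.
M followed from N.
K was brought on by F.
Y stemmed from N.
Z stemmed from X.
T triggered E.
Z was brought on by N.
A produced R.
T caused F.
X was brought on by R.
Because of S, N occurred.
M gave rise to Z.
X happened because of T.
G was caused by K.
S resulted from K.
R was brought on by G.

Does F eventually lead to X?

Yes

There is a causal chain: F → K → G → R → X.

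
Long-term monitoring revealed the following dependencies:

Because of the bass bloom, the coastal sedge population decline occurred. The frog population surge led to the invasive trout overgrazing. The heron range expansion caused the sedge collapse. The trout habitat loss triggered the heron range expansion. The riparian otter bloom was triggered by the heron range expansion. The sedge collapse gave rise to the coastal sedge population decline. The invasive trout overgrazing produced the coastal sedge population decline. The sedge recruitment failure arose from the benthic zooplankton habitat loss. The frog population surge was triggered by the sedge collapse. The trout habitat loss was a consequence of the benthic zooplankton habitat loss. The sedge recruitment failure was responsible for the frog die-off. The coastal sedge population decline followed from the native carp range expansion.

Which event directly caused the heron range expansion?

Upstream contributors include the benthic zooplankton habitat loss, but only the trout habitat loss feeds directly into the heron range expansion.

the trout habitat loss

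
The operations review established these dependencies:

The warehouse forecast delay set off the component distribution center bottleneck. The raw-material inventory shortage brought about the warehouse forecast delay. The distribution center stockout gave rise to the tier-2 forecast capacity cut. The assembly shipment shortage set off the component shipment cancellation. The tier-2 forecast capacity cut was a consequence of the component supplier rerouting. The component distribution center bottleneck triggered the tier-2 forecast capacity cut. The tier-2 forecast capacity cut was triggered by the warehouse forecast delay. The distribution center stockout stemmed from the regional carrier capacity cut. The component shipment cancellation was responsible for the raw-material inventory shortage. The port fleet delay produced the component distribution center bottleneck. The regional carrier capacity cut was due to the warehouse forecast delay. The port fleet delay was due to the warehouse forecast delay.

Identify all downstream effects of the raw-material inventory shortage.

the component distribution center bottleneck, the distribution center stockout, the port fleet delay, the regional carrier capacity cut, the tier-2 forecast capacity cut, the warehouse forecast delay

Direct effects: the warehouse forecast delay.
2 steps out: the port fleet delay, the component distribution center bottleneck, the regional carrier capacity cut, the tier-2 forecast capacity cut.
3 steps out: the distribution center stockout.
Not reachable from it: the assembly shipment shortage, the component shipment cancellation, the component supplier rerouting.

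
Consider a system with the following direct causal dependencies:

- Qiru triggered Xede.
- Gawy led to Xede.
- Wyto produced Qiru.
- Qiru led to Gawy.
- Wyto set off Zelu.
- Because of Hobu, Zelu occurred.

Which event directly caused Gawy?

Qiru

Upstream contributors include Wyto, but only Qiru feeds directly into Gawy.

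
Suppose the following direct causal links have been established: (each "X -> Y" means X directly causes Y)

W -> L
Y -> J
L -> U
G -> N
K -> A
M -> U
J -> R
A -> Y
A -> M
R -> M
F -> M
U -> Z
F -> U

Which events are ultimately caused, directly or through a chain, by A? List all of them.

J, M, R, U, Y, Z

Direct effects: Y, M.
2 steps out: J, U.
3 steps out: R, Z.
Not reachable from it: W, L, K, G, F, N.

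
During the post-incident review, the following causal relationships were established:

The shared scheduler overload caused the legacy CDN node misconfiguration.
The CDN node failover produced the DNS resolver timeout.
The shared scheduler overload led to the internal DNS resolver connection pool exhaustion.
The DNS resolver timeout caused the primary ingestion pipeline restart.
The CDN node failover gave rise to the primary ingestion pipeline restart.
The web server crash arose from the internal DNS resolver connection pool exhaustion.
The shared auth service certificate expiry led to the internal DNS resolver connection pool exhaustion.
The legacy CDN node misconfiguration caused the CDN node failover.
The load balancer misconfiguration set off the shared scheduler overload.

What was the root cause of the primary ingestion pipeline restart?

Tracing upstream from the primary ingestion pipeline restart: the primary ingestion pipeline restart ← the CDN node failover ← the legacy CDN node misconfiguration ← the shared scheduler overload ← the load balancer misconfiguration.
The load balancer misconfiguration has no stated cause, so it is the root.

the load balancer misconfiguration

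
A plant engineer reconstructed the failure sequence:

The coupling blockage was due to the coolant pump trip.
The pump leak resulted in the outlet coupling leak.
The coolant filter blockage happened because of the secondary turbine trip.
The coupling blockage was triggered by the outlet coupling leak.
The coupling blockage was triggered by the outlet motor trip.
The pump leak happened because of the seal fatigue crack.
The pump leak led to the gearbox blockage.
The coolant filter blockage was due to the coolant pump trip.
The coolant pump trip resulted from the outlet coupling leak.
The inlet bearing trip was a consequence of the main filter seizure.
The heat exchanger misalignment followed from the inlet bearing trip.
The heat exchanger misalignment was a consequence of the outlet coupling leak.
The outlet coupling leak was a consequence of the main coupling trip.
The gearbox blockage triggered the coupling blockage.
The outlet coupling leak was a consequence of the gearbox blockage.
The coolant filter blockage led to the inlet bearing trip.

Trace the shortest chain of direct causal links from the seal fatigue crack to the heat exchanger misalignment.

the seal fatigue crack → the pump leak → the outlet coupling leak → the heat exchanger misalignment

the seal fatigue crack → the pump leak
the pump leak → the outlet coupling leak
the outlet coupling leak → the heat exchanger misalignment
Length: 3 steps.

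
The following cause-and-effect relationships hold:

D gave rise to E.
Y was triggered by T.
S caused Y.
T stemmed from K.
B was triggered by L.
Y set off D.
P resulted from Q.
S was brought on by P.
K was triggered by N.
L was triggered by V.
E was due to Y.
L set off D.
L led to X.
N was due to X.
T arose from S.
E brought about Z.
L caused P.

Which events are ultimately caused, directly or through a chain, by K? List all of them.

D, E, T, Y, Z

Direct effects: T.
2 steps out: Y.
3 steps out: D, E.
4 steps out: Z.
Not reachable from it: V, L, X, B, P, S, N, Q.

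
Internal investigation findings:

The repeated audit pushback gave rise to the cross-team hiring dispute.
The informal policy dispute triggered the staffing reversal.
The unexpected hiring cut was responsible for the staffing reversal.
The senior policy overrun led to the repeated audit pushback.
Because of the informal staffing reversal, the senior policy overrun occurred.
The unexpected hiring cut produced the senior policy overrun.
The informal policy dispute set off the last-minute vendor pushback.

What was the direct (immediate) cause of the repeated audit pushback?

Upstream contributors include the unexpected hiring cut, the informal staffing reversal, but only the senior policy overrun feeds directly into the repeated audit pushback.

the senior policy overrun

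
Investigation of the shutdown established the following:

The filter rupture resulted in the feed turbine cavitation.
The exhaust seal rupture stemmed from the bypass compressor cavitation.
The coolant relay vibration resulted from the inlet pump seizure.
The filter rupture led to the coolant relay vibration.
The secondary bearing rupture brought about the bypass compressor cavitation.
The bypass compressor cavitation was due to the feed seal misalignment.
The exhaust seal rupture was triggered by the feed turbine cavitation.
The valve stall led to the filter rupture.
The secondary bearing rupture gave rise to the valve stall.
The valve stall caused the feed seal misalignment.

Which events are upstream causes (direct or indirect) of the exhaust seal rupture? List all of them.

Immediate causes of the exhaust seal rupture: the feed turbine cavitation, the bypass compressor cavitation.
Further upstream: the secondary bearing rupture, the valve stall, the filter rupture, the feed seal misalignment.

the bypass compressor cavitation, the feed seal misalignment, the feed turbine cavitation, the filter rupture, the secondary bearing rupture, the valve stall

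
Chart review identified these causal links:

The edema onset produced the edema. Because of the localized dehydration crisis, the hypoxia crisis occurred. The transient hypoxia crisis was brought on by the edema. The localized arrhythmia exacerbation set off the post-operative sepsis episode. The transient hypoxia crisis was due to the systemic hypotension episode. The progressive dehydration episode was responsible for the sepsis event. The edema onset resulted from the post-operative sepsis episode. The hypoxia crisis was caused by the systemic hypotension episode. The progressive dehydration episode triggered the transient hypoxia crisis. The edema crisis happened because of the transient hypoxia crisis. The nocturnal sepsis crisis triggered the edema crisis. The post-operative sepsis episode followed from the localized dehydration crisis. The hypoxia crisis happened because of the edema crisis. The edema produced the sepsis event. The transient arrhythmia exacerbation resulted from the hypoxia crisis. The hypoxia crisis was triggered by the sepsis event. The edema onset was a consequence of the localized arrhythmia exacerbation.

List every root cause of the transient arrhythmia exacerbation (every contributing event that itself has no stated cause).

Tracing upstream from the transient arrhythmia exacerbation: the transient arrhythmia exacerbation ← the hypoxia crisis ← the localized dehydration crisis.
A separate upstream branch: the transient arrhythmia exacerbation ← the hypoxia crisis ← the sepsis event ← the progressive dehydration episode.
A separate upstream branch: the transient arrhythmia exacerbation ← the hypoxia crisis ← the sepsis event ← the edema ← the edema onset ← the localized arrhythmia exacerbation.
A separate upstream branch: the transient arrhythmia exacerbation ← the hypoxia crisis ← the edema crisis ← the nocturnal sepsis crisis.
A separate upstream branch: the transient arrhythmia exacerbation ← the hypoxia crisis ← the systemic hypotension episode.
Each of those chain origins has no stated cause.

the localized arrhythmia exacerbation, the localized dehydration crisis, the nocturnal sepsis crisis, the progressive dehydration episode, the systemic hypotension episode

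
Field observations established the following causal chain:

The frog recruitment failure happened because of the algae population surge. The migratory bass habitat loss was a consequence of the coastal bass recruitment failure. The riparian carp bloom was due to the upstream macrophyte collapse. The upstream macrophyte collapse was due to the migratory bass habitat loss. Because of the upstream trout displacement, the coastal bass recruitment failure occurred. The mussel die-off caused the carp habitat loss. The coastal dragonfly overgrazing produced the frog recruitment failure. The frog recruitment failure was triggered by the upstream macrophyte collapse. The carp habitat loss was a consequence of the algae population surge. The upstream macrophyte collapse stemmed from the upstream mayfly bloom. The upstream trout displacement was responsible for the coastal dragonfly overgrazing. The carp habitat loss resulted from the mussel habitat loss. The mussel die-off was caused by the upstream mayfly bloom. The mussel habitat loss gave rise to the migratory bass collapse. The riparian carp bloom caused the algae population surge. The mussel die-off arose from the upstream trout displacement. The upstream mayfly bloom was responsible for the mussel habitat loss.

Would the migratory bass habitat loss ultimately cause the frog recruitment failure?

There is a causal chain: the migratory bass habitat loss → the upstream macrophyte collapse → the frog recruitment failure.

Yes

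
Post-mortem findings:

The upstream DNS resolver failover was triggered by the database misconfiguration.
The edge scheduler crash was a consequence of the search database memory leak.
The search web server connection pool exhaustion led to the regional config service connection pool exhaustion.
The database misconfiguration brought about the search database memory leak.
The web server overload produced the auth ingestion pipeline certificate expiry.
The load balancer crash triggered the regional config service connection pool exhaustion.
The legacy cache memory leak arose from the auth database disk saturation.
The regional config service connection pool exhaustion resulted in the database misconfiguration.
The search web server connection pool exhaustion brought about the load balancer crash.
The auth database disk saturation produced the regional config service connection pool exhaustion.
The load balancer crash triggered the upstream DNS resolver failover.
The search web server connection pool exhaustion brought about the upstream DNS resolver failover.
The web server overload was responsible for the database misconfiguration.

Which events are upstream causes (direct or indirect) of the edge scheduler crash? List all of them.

the auth database disk saturation, the database misconfiguration, the load balancer crash, the regional config service connection pool exhaustion, the search database memory leak, the search web server connection pool exhaustion, the web server overload

Immediate cause of the edge scheduler crash: the search database memory leak.
Further upstream: the search web server connection pool exhaustion, the auth database disk saturation, the load balancer crash, the web server overload, the regional config service connection pool exhaustion, the database misconfiguration.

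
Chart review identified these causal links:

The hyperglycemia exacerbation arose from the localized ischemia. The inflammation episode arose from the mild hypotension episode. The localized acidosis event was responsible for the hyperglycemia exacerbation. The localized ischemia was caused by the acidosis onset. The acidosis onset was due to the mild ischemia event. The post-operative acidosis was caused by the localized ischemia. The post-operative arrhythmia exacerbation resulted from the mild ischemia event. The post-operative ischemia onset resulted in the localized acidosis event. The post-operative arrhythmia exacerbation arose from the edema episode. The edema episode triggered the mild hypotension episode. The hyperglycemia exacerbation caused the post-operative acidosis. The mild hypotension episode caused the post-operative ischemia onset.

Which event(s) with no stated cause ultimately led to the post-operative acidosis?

the edema episode, the mild ischemia event

Tracing upstream from the post-operative acidosis: the post-operative acidosis ← the localized ischemia ← the acidosis onset ← the mild ischemia event.
A separate upstream branch: the post-operative acidosis ← the hyperglycemia exacerbation ← the localized acidosis event ← the post-operative ischemia onset ← the mild hypotension episode ← the edema episode.
Each of those chain origins has no stated cause.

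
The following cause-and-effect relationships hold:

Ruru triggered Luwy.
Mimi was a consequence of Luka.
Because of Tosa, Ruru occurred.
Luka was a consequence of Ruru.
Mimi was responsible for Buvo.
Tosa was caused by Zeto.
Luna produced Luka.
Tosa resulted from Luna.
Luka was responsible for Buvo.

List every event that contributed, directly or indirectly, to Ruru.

Luna, Tosa, Zeto

Immediate cause of Ruru: Tosa.
Further upstream: Luna, Zeto.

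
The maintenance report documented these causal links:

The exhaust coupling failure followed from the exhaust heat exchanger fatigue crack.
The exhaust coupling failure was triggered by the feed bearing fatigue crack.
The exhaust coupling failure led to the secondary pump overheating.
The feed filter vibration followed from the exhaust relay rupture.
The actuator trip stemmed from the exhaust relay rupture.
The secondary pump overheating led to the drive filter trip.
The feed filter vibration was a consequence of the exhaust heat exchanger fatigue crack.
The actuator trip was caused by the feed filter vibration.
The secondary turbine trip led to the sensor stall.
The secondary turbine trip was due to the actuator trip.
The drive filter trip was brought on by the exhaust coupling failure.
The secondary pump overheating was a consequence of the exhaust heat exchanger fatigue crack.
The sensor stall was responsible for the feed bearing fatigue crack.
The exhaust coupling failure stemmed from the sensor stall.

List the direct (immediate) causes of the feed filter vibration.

the exhaust heat exchanger fatigue crack, the exhaust relay rupture → the feed filter vibration with nothing further upstream stated.

the exhaust heat exchanger fatigue crack, the exhaust relay rupture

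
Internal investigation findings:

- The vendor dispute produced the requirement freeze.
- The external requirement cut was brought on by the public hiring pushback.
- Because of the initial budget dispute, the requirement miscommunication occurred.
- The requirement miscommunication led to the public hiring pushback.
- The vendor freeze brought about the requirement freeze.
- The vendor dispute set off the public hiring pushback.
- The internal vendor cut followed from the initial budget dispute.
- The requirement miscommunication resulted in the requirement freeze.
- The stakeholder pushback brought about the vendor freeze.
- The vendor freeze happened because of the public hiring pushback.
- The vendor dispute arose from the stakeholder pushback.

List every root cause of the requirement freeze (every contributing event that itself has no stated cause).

the initial budget dispute, the stakeholder pushback

Tracing upstream from the requirement freeze: the requirement freeze ← the requirement miscommunication ← the initial budget dispute.
A separate upstream branch: the requirement freeze ← the vendor dispute ← the stakeholder pushback.
Each of those chain origins has no stated cause.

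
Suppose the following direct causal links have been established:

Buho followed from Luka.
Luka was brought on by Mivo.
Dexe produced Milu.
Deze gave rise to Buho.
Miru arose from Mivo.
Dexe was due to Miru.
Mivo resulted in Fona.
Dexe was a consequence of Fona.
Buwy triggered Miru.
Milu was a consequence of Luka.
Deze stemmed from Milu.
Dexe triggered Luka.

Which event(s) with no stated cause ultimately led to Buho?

Tracing upstream from Buho: Buho ← Luka ← Mivo.
A separate upstream branch: Buho ← Luka ← Dexe ← Miru ← Buwy.
Each of those chain origins has no stated cause.

Buwy, Mivo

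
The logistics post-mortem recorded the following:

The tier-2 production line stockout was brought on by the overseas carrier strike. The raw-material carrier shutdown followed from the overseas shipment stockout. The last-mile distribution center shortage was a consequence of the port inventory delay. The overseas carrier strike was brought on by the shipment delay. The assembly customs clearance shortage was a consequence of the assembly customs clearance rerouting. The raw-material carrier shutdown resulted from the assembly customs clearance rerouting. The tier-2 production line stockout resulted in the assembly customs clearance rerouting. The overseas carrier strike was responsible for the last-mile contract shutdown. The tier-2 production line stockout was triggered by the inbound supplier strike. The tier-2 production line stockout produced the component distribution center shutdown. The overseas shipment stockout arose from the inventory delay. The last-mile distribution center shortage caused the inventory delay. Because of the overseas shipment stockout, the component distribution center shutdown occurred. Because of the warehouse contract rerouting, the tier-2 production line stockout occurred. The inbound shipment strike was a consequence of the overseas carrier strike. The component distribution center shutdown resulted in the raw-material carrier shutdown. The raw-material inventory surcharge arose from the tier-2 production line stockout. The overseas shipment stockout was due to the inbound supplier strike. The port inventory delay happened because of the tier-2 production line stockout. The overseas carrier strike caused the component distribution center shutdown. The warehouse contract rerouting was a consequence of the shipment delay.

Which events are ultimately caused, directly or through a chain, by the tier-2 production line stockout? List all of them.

Direct effects: the raw-material inventory surcharge, the assembly customs clearance rerouting, the port inventory delay, the component distribution center shutdown.
2 steps out: the assembly customs clearance shortage, the last-mile distribution center shortage, the raw-material carrier shutdown.
3 steps out: the inventory delay.
4 steps out: the overseas shipment stockout.
Not reachable from it: the shipment delay, the overseas carrier strike, the inbound supplier strike, the inbound shipment strike, the warehouse contract rerouting, the last-mile contract shutdown.

the assembly customs clearance rerouting, the assembly customs clearance shortage, the component distribution center shutdown, the inventory delay, the last-mile distribution center shortage, the overseas shipment stockout, the port inventory delay, the raw-material carrier shutdown, the raw-material inventory surcharge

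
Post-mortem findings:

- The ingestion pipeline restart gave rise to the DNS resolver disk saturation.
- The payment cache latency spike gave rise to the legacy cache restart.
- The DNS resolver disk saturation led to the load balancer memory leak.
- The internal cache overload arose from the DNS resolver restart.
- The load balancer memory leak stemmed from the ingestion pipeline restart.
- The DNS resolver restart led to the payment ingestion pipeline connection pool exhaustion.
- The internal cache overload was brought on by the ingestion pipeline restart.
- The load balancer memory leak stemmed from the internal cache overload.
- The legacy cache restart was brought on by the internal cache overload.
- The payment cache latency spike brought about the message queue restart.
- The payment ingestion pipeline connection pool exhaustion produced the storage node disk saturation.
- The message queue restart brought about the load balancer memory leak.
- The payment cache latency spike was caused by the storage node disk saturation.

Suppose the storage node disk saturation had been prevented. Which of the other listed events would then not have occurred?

Downstream of the storage node disk saturation: the payment cache latency spike, the message queue restart, the legacy cache restart, the load balancer memory leak.
Of those, still caused via another path: the legacy cache restart, the load balancer memory leak.
The remainder have no surviving cause.

the message queue restart, the payment cache latency spike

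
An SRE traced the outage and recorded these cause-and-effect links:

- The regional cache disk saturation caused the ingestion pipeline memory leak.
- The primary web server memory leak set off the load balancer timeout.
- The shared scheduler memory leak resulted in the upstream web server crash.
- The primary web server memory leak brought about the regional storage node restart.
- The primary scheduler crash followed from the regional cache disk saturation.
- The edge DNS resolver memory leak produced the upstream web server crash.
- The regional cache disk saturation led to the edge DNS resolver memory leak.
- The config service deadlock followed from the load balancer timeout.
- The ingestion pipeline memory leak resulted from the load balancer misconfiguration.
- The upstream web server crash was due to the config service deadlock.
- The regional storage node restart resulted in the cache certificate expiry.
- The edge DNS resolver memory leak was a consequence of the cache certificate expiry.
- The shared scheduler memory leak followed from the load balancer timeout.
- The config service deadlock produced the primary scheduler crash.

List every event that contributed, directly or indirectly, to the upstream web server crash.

Immediate causes of the upstream web server crash: the shared scheduler memory leak, the edge DNS resolver memory leak, the config service deadlock.
Further upstream: the primary web server memory leak, the load balancer timeout, the regional storage node restart, the cache certificate expiry, the regional cache disk saturation.

the cache certificate expiry, the config service deadlock, the edge DNS resolver memory leak, the load balancer timeout, the primary web server memory leak, the regional cache disk saturation, the regional storage node restart, the shared scheduler memory leak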